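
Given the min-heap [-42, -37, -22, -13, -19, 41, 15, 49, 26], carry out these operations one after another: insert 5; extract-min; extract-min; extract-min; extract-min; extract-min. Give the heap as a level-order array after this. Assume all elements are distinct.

[5, 26, 15, 49, 41]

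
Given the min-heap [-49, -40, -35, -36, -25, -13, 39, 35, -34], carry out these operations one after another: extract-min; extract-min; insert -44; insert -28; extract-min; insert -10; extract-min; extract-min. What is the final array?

[-34, -28, -13, 35, -25, -10, 39]

extract-min → returns -49:
  remove root -49; move last element -34 to root → [-34, -40, -35, -36, -25, -13, 39, 35]
  -34 vs smaller child -40 at index 1, swap → [-40, -34, -35, -36, -25, -13, 39, 35]
  -34 vs smaller child -36 at index 3, swap → [-40, -36, -35, -34, -25, -13, 39, 35]
extract-min → returns -40:
  remove root -40; move last element 35 to root → [35, -36, -35, -34, -25, -13, 39]
  35 vs smaller child -36 at index 1, swap → [-36, 35, -35, -34, -25, -13, 39]
  35 vs smaller child -34 at index 3, swap → [-36, -34, -35, 35, -25, -13, 39]
insert -44:
  append -44 at index 7 → [-36, -34, -35, 35, -25, -13, 39, -44]
  -44 < parent 35 at index 3, swap → [-36, -34, -35, -44, -25, -13, 39, 35]
  -44 < parent -34 at index 1, swap → [-36, -44, -35, -34, -25, -13, 39, 35]
  -44 < parent -36 at index 0, swap → [-44, -36, -35, -34, -25, -13, 39, 35]
insert -28:
  append -28 at index 8 → [-44, -36, -35, -34, -25, -13, 39, 35, -28] (no swap needed)
extract-min → returns -44:
  remove root -44; move last element -28 to root → [-28, -36, -35, -34, -25, -13, 39, 35]
  -28 vs smaller child -36 at index 1, swap → [-36, -28, -35, -34, -25, -13, 39, 35]
  -28 vs smaller child -34 at index 3, swap → [-36, -34, -35, -28, -25, -13, 39, 35]
insert -10:
  append -10 at index 8 → [-36, -34, -35, -28, -25, -13, 39, 35, -10] (no swap needed)
extract-min → returns -36:
  remove root -36; move last element -10 to root → [-10, -34, -35, -28, -25, -13, 39, 35]
  -10 vs smaller child -35 at index 2, swap → [-35, -34, -10, -28, -25, -13, 39, 35]
  -10 vs smaller child -13 at index 5, swap → [-35, -34, -13, -28, -25, -10, 39, 35]
extract-min → returns -35:
  remove root -35; move last element 35 to root → [35, -34, -13, -28, -25, -10, 39]
  35 vs smaller child -34 at index 1, swap → [-34, 35, -13, -28, -25, -10, 39]
  35 vs smaller child -28 at index 3, swap → [-34, -28, -13, 35, -25, -10, 39]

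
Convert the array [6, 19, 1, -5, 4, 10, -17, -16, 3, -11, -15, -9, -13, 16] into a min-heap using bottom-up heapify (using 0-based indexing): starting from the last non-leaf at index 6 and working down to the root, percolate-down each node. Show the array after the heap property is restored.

[-17, -16, -13, -5, -15, -9, 1, 19, 3, -11, 4, 6, 10, 16]

sift down from index 6: already satisfies heap property
sift down from index 5:
  10 vs smaller child -13 at index 12, swap → [6, 19, 1, -5, 4, -13, -17, -16, 3, -11, -15, -9, 10, 16]
sift down from index 4:
  4 vs smaller child -15 at index 10, swap → [6, 19, 1, -5, -15, -13, -17, -16, 3, -11, 4, -9, 10, 16]
sift down from index 3:
  -5 vs smaller child -16 at index 7, swap → [6, 19, 1, -16, -15, -13, -17, -5, 3, -11, 4, -9, 10, 16]
sift down from index 2:
  1 vs smaller child -17 at index 6, swap → [6, 19, -17, -16, -15, -13, 1, -5, 3, -11, 4, -9, 10, 16]
sift down from index 1:
  19 vs smaller child -16 at index 3, swap → [6, -16, -17, 19, -15, -13, 1, -5, 3, -11, 4, -9, 10, 16]
  19 vs smaller child -5 at index 7, swap → [6, -16, -17, -5, -15, -13, 1, 19, 3, -11, 4, -9, 10, 16]
sift down from index 0:
  6 vs smaller child -17 at index 2, swap → [-17, -16, 6, -5, -15, -13, 1, 19, 3, -11, 4, -9, 10, 16]
  6 vs smaller child -13 at index 5, swap → [-17, -16, -13, -5, -15, 6, 1, 19, 3, -11, 4, -9, 10, 16]
  6 vs smaller child -9 at index 11, swap → [-17, -16, -13, -5, -15, -9, 1, 19, 3, -11, 4, 6, 10, 16]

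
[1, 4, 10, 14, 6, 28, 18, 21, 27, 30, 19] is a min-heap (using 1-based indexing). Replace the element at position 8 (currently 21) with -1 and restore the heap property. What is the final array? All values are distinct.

[-1, 1, 10, 4, 6, 28, 18, 14, 27, 30, 19]

set index 8 from 21 to -1 → [1, 4, 10, 14, 6, 28, 18, -1, 27, 30, 19]
-1 < parent 14 at index 4, swap → [1, 4, 10, -1, 6, 28, 18, 14, 27, 30, 19]
-1 < parent 4 at index 2, swap → [1, -1, 10, 4, 6, 28, 18, 14, 27, 30, 19]
-1 < parent 1 at index 1, swap → [-1, 1, 10, 4, 6, 28, 18, 14, 27, 30, 19]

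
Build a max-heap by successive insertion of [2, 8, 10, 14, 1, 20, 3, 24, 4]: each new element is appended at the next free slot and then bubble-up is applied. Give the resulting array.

[24, 20, 14, 10, 1, 8, 3, 2, 4]

Insert 2:
  append 2 at index 0 → [2] (no swap needed)
Insert 8:
  append 8 at index 1 → [2, 8]
  8 > parent 2 at index 0, swap → [8, 2]
Insert 10:
  append 10 at index 2 → [8, 2, 10]
  10 > parent 8 at index 0, swap → [10, 2, 8]
Insert 14:
  append 14 at index 3 → [10, 2, 8, 14]
  14 > parent 2 at index 1, swap → [10, 14, 8, 2]
  14 > parent 10 at index 0, swap → [14, 10, 8, 2]
Insert 1:
  append 1 at index 4 → [14, 10, 8, 2, 1] (no swap needed)
Insert 20:
  append 20 at index 5 → [14, 10, 8, 2, 1, 20]
  20 > parent 8 at index 2, swap → [14, 10, 20, 2, 1, 8]
  20 > parent 14 at index 0, swap → [20, 10, 14, 2, 1, 8]
Insert 3:
  append 3 at index 6 → [20, 10, 14, 2, 1, 8, 3] (no swap needed)
Insert 24:
  append 24 at index 7 → [20, 10, 14, 2, 1, 8, 3, 24]
  24 > parent 2 at index 3, swap → [20, 10, 14, 24, 1, 8, 3, 2]
  24 > parent 10 at index 1, swap → [20, 24, 14, 10, 1, 8, 3, 2]
  24 > parent 20 at index 0, swap → [24, 20, 14, 10, 1, 8, 3, 2]
Insert 4:
  append 4 at index 8 → [24, 20, 14, 10, 1, 8, 3, 2, 4] (no swap needed)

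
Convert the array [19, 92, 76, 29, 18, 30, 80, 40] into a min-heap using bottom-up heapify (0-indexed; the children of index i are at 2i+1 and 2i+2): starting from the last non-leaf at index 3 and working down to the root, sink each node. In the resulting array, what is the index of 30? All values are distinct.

sift down from index 3: already satisfies heap property
sift down from index 2:
  76 vs smaller child 30 at index 5, swap → [19, 92, 30, 29, 18, 76, 80, 40]
sift down from index 1:
  92 vs smaller child 18 at index 4, swap → [19, 18, 30, 29, 92, 76, 80, 40]
sift down from index 0:
  19 vs smaller child 18 at index 1, swap → [18, 19, 30, 29, 92, 76, 80, 40]
resulting array: [18, 19, 30, 29, 92, 76, 80, 40]

2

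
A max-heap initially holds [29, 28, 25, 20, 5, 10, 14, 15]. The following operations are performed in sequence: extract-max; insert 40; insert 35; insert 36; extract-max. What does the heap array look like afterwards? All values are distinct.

[36, 35, 25, 28, 5, 10, 14, 15, 20]

extract-max → returns 29:
  remove root 29; move last element 15 to root → [15, 28, 25, 20, 5, 10, 14]
  15 vs larger child 28 at index 1, swap → [28, 15, 25, 20, 5, 10, 14]
  15 vs larger child 20 at index 3, swap → [28, 20, 25, 15, 5, 10, 14]
insert 40:
  append 40 at index 7 → [28, 20, 25, 15, 5, 10, 14, 40]
  40 > parent 15 at index 3, swap → [28, 20, 25, 40, 5, 10, 14, 15]
  40 > parent 20 at index 1, swap → [28, 40, 25, 20, 5, 10, 14, 15]
  40 > parent 28 at index 0, swap → [40, 28, 25, 20, 5, 10, 14, 15]
insert 35:
  append 35 at index 8 → [40, 28, 25, 20, 5, 10, 14, 15, 35]
  35 > parent 20 at index 3, swap → [40, 28, 25, 35, 5, 10, 14, 15, 20]
  35 > parent 28 at index 1, swap → [40, 35, 25, 28, 5, 10, 14, 15, 20]
insert 36:
  append 36 at index 9 → [40, 35, 25, 28, 5, 10, 14, 15, 20, 36]
  36 > parent 5 at index 4, swap → [40, 35, 25, 28, 36, 10, 14, 15, 20, 5]
  36 > parent 35 at index 1, swap → [40, 36, 25, 28, 35, 10, 14, 15, 20, 5]
extract-max → returns 40:
  remove root 40; move last element 5 to root → [5, 36, 25, 28, 35, 10, 14, 15, 20]
  5 vs larger child 36 at index 1, swap → [36, 5, 25, 28, 35, 10, 14, 15, 20]
  5 vs larger child 35 at index 4, swap → [36, 35, 25, 28, 5, 10, 14, 15, 20]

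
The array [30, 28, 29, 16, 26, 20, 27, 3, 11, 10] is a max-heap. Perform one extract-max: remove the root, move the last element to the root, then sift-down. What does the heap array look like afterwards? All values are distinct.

[29, 28, 27, 16, 26, 20, 10, 3, 11]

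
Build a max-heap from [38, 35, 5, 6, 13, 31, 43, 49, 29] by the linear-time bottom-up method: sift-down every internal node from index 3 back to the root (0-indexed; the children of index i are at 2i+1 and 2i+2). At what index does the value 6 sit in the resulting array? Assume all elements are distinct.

sift down from index 3:
  6 vs larger child 49 at index 7, swap → [38, 35, 5, 49, 13, 31, 43, 6, 29]
sift down from index 2:
  5 vs larger child 43 at index 6, swap → [38, 35, 43, 49, 13, 31, 5, 6, 29]
sift down from index 1:
  35 vs larger child 49 at index 3, swap → [38, 49, 43, 35, 13, 31, 5, 6, 29]
sift down from index 0:
  38 vs larger child 49 at index 1, swap → [49, 38, 43, 35, 13, 31, 5, 6, 29]
resulting array: [49, 38, 43, 35, 13, 31, 5, 6, 29]

7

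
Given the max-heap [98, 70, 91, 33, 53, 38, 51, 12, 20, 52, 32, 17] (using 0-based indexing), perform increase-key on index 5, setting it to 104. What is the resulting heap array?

[104, 70, 98, 33, 53, 91, 51, 12, 20, 52, 32, 17]

set index 5 from 38 to 104 → [98, 70, 91, 33, 53, 104, 51, 12, 20, 52, 32, 17]
104 > parent 91 at index 2, swap → [98, 70, 104, 33, 53, 91, 51, 12, 20, 52, 32, 17]
104 > parent 98 at index 0, swap → [104, 70, 98, 33, 53, 91, 51, 12, 20, 52, 32, 17]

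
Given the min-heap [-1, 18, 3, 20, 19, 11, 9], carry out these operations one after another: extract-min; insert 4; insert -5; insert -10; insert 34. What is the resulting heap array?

extract-min → returns -1:
  remove root -1; move last element 9 to root → [9, 18, 3, 20, 19, 11]
  9 vs smaller child 3 at index 2, swap → [3, 18, 9, 20, 19, 11]
insert 4:
  append 4 at index 6 → [3, 18, 9, 20, 19, 11, 4]
  4 < parent 9 at index 2, swap → [3, 18, 4, 20, 19, 11, 9]
insert -5:
  append -5 at index 7 → [3, 18, 4, 20, 19, 11, 9, -5]
  -5 < parent 20 at index 3, swap → [3, 18, 4, -5, 19, 11, 9, 20]
  -5 < parent 18 at index 1, swap → [3, -5, 4, 18, 19, 11, 9, 20]
  -5 < parent 3 at index 0, swap → [-5, 3, 4, 18, 19, 11, 9, 20]
insert -10:
  append -10 at index 8 → [-5, 3, 4, 18, 19, 11, 9, 20, -10]
  -10 < parent 18 at index 3, swap → [-5, 3, 4, -10, 19, 11, 9, 20, 18]
  -10 < parent 3 at index 1, swap → [-5, -10, 4, 3, 19, 11, 9, 20, 18]
  -10 < parent -5 at index 0, swap → [-10, -5, 4, 3, 19, 11, 9, 20, 18]
insert 34:
  append 34 at index 9 → [-10, -5, 4, 3, 19, 11, 9, 20, 18, 34] (no swap needed)

[-10, -5, 4, 3, 19, 11, 9, 20, 18, 34]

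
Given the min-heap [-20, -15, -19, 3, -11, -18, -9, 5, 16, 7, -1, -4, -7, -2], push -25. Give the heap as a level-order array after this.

append -25 at index 14 → [-20, -15, -19, 3, -11, -18, -9, 5, 16, 7, -1, -4, -7, -2, -25]
-25 < parent -9 at index 6, swap → [-20, -15, -19, 3, -11, -18, -25, 5, 16, 7, -1, -4, -7, -2, -9]
-25 < parent -19 at index 2, swap → [-20, -15, -25, 3, -11, -18, -19, 5, 16, 7, -1, -4, -7, -2, -9]
-25 < parent -20 at index 0, swap → [-25, -15, -20, 3, -11, -18, -19, 5, 16, 7, -1, -4, -7, -2, -9]

[-25, -15, -20, 3, -11, -18, -19, 5, 16, 7, -1, -4, -7, -2, -9]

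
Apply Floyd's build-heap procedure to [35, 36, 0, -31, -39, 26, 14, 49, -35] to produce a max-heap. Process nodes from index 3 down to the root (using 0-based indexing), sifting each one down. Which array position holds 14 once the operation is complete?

6

sift down from index 3:
  -31 vs larger child 49 at index 7, swap → [35, 36, 0, 49, -39, 26, 14, -31, -35]
sift down from index 2:
  0 vs larger child 26 at index 5, swap → [35, 36, 26, 49, -39, 0, 14, -31, -35]
sift down from index 1:
  36 vs larger child 49 at index 3, swap → [35, 49, 26, 36, -39, 0, 14, -31, -35]
sift down from index 0:
  35 vs larger child 49 at index 1, swap → [49, 35, 26, 36, -39, 0, 14, -31, -35]
  35 vs larger child 36 at index 3, swap → [49, 36, 26, 35, -39, 0, 14, -31, -35]
resulting array: [49, 36, 26, 35, -39, 0, 14, -31, -35]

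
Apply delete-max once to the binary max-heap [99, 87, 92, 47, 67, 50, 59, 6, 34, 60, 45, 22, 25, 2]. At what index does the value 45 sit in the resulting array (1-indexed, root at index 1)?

remove root 99; move last element 2 to root → [2, 87, 92, 47, 67, 50, 59, 6, 34, 60, 45, 22, 25]
2 vs larger child 92 at index 3, swap → [92, 87, 2, 47, 67, 50, 59, 6, 34, 60, 45, 22, 25]
2 vs larger child 59 at index 7, swap → [92, 87, 59, 47, 67, 50, 2, 6, 34, 60, 45, 22, 25]
resulting array: [92, 87, 59, 47, 67, 50, 2, 6, 34, 60, 45, 22, 25]

11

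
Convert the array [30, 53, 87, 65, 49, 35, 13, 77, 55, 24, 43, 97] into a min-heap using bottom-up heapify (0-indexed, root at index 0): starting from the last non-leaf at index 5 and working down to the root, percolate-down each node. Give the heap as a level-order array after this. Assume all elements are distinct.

[13, 24, 30, 55, 43, 35, 87, 77, 65, 49, 53, 97]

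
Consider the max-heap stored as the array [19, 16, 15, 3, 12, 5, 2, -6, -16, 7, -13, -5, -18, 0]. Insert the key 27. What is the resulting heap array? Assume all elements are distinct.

[27, 16, 19, 3, 12, 5, 15, -6, -16, 7, -13, -5, -18, 0, 2]

append 27 at index 14 → [19, 16, 15, 3, 12, 5, 2, -6, -16, 7, -13, -5, -18, 0, 27]
27 > parent 2 at index 6, swap → [19, 16, 15, 3, 12, 5, 27, -6, -16, 7, -13, -5, -18, 0, 2]
27 > parent 15 at index 2, swap → [19, 16, 27, 3, 12, 5, 15, -6, -16, 7, -13, -5, -18, 0, 2]
27 > parent 19 at index 0, swap → [27, 16, 19, 3, 12, 5, 15, -6, -16, 7, -13, -5, -18, 0, 2]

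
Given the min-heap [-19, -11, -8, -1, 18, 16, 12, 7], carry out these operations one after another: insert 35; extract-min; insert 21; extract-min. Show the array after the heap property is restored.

[-8, -1, 12, 7, 18, 16, 21, 35]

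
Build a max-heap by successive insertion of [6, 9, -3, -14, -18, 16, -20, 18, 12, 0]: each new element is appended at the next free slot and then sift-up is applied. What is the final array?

[18, 16, 9, 12, 0, -3, -20, -14, 6, -18]

Insert 6:
  append 6 at index 0 → [6] (no swap needed)
Insert 9:
  append 9 at index 1 → [6, 9]
  9 > parent 6 at index 0, swap → [9, 6]
Insert -3:
  append -3 at index 2 → [9, 6, -3] (no swap needed)
Insert -14:
  append -14 at index 3 → [9, 6, -3, -14] (no swap needed)
Insert -18:
  append -18 at index 4 → [9, 6, -3, -14, -18] (no swap needed)
Insert 16:
  append 16 at index 5 → [9, 6, -3, -14, -18, 16]
  16 > parent -3 at index 2, swap → [9, 6, 16, -14, -18, -3]
  16 > parent 9 at index 0, swap → [16, 6, 9, -14, -18, -3]
Insert -20:
  append -20 at index 6 → [16, 6, 9, -14, -18, -3, -20] (no swap needed)
Insert 18:
  append 18 at index 7 → [16, 6, 9, -14, -18, -3, -20, 18]
  18 > parent -14 at index 3, swap → [16, 6, 9, 18, -18, -3, -20, -14]
  18 > parent 6 at index 1, swap → [16, 18, 9, 6, -18, -3, -20, -14]
  18 > parent 16 at index 0, swap → [18, 16, 9, 6, -18, -3, -20, -14]
Insert 12:
  append 12 at index 8 → [18, 16, 9, 6, -18, -3, -20, -14, 12]
  12 > parent 6 at index 3, swap → [18, 16, 9, 12, -18, -3, -20, -14, 6]
Insert 0:
  append 0 at index 9 → [18, 16, 9, 12, -18, -3, -20, -14, 6, 0]
  0 > parent -18 at index 4, swap → [18, 16, 9, 12, 0, -3, -20, -14, 6, -18]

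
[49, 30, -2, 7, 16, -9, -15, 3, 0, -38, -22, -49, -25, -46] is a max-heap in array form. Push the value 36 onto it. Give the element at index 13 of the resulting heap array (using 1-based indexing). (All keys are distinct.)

-25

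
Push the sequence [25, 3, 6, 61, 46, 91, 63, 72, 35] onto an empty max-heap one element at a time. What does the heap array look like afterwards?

[91, 72, 63, 46, 25, 6, 61, 3, 35]

Insert 25:
  append 25 at index 0 → [25] (no swap needed)
Insert 3:
  append 3 at index 1 → [25, 3] (no swap needed)
Insert 6:
  append 6 at index 2 → [25, 3, 6] (no swap needed)
Insert 61:
  append 61 at index 3 → [25, 3, 6, 61]
  61 > parent 3 at index 1, swap → [25, 61, 6, 3]
  61 > parent 25 at index 0, swap → [61, 25, 6, 3]
Insert 46:
  append 46 at index 4 → [61, 25, 6, 3, 46]
  46 > parent 25 at index 1, swap → [61, 46, 6, 3, 25]
Insert 91:
  append 91 at index 5 → [61, 46, 6, 3, 25, 91]
  91 > parent 6 at index 2, swap → [61, 46, 91, 3, 25, 6]
  91 > parent 61 at index 0, swap → [91, 46, 61, 3, 25, 6]
Insert 63:
  append 63 at index 6 → [91, 46, 61, 3, 25, 6, 63]
  63 > parent 61 at index 2, swap → [91, 46, 63, 3, 25, 6, 61]
Insert 72:
  append 72 at index 7 → [91, 46, 63, 3, 25, 6, 61, 72]
  72 > parent 3 at index 3, swap → [91, 46, 63, 72, 25, 6, 61, 3]
  72 > parent 46 at index 1, swap → [91, 72, 63, 46, 25, 6, 61, 3]
Insert 35:
  append 35 at index 8 → [91, 72, 63, 46, 25, 6, 61, 3, 35] (no swap needed)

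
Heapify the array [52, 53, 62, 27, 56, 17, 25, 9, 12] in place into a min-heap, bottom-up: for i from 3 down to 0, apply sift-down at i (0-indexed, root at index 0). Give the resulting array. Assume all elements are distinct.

[9, 12, 17, 27, 56, 62, 25, 52, 53]

sift down from index 3:
  27 vs smaller child 9 at index 7, swap → [52, 53, 62, 9, 56, 17, 25, 27, 12]
sift down from index 2:
  62 vs smaller child 17 at index 5, swap → [52, 53, 17, 9, 56, 62, 25, 27, 12]
sift down from index 1:
  53 vs smaller child 9 at index 3, swap → [52, 9, 17, 53, 56, 62, 25, 27, 12]
  53 vs smaller child 12 at index 8, swap → [52, 9, 17, 12, 56, 62, 25, 27, 53]
sift down from index 0:
  52 vs smaller child 9 at index 1, swap → [9, 52, 17, 12, 56, 62, 25, 27, 53]
  52 vs smaller child 12 at index 3, swap → [9, 12, 17, 52, 56, 62, 25, 27, 53]
  52 vs smaller child 27 at index 7, swap → [9, 12, 17, 27, 56, 62, 25, 52, 53]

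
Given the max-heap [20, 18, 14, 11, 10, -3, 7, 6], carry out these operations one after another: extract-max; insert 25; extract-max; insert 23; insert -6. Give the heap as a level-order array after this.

[23, 18, 14, 11, 10, -3, 7, 6, -6]

extract-max → returns 20:
  remove root 20; move last element 6 to root → [6, 18, 14, 11, 10, -3, 7]
  6 vs larger child 18 at index 1, swap → [18, 6, 14, 11, 10, -3, 7]
  6 vs larger child 11 at index 3, swap → [18, 11, 14, 6, 10, -3, 7]
insert 25:
  append 25 at index 7 → [18, 11, 14, 6, 10, -3, 7, 25]
  25 > parent 6 at index 3, swap → [18, 11, 14, 25, 10, -3, 7, 6]
  25 > parent 11 at index 1, swap → [18, 25, 14, 11, 10, -3, 7, 6]
  25 > parent 18 at index 0, swap → [25, 18, 14, 11, 10, -3, 7, 6]
extract-max → returns 25:
  remove root 25; move last element 6 to root → [6, 18, 14, 11, 10, -3, 7]
  6 vs larger child 18 at index 1, swap → [18, 6, 14, 11, 10, -3, 7]
  6 vs larger child 11 at index 3, swap → [18, 11, 14, 6, 10, -3, 7]
insert 23:
  append 23 at index 7 → [18, 11, 14, 6, 10, -3, 7, 23]
  23 > parent 6 at index 3, swap → [18, 11, 14, 23, 10, -3, 7, 6]
  23 > parent 11 at index 1, swap → [18, 23, 14, 11, 10, -3, 7, 6]
  23 > parent 18 at index 0, swap → [23, 18, 14, 11, 10, -3, 7, 6]
insert -6:
  append -6 at index 8 → [23, 18, 14, 11, 10, -3, 7, 6, -6] (no swap needed)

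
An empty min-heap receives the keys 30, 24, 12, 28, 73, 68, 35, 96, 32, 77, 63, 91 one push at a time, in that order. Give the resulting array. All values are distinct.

[12, 28, 24, 30, 63, 68, 35, 96, 32, 77, 73, 91]

Insert 30:
  append 30 at index 0 → [30] (no swap needed)
Insert 24:
  append 24 at index 1 → [30, 24]
  24 < parent 30 at index 0, swap → [24, 30]
Insert 12:
  append 12 at index 2 → [24, 30, 12]
  12 < parent 24 at index 0, swap → [12, 30, 24]
Insert 28:
  append 28 at index 3 → [12, 30, 24, 28]
  28 < parent 30 at index 1, swap → [12, 28, 24, 30]
Insert 73:
  append 73 at index 4 → [12, 28, 24, 30, 73] (no swap needed)
Insert 68:
  append 68 at index 5 → [12, 28, 24, 30, 73, 68] (no swap needed)
Insert 35:
  append 35 at index 6 → [12, 28, 24, 30, 73, 68, 35] (no swap needed)
Insert 96:
  append 96 at index 7 → [12, 28, 24, 30, 73, 68, 35, 96] (no swap needed)
Insert 32:
  append 32 at index 8 → [12, 28, 24, 30, 73, 68, 35, 96, 32] (no swap needed)
Insert 77:
  append 77 at index 9 → [12, 28, 24, 30, 73, 68, 35, 96, 32, 77] (no swap needed)
Insert 63:
  append 63 at index 10 → [12, 28, 24, 30, 73, 68, 35, 96, 32, 77, 63]
  63 < parent 73 at index 4, swap → [12, 28, 24, 30, 63, 68, 35, 96, 32, 77, 73]
Insert 91:
  append 91 at index 11 → [12, 28, 24, 30, 63, 68, 35, 96, 32, 77, 73, 91] (no swap needed)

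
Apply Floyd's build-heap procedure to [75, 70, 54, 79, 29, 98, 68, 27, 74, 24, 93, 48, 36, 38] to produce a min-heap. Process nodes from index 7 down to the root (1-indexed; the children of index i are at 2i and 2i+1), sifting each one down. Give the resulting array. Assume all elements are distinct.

[24, 27, 36, 74, 29, 48, 38, 79, 75, 70, 93, 54, 98, 68]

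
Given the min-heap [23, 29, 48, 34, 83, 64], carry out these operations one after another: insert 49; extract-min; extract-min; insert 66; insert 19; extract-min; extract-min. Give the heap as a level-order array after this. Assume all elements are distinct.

insert 49:
  append 49 at index 6 → [23, 29, 48, 34, 83, 64, 49] (no swap needed)
extract-min → returns 23:
  remove root 23; move last element 49 to root → [49, 29, 48, 34, 83, 64]
  49 vs smaller child 29 at index 1, swap → [29, 49, 48, 34, 83, 64]
  49 vs smaller child 34 at index 3, swap → [29, 34, 48, 49, 83, 64]
extract-min → returns 29:
  remove root 29; move last element 64 to root → [64, 34, 48, 49, 83]
  64 vs smaller child 34 at index 1, swap → [34, 64, 48, 49, 83]
  64 vs smaller child 49 at index 3, swap → [34, 49, 48, 64, 83]
insert 66:
  append 66 at index 5 → [34, 49, 48, 64, 83, 66] (no swap needed)
insert 19:
  append 19 at index 6 → [34, 49, 48, 64, 83, 66, 19]
  19 < parent 48 at index 2, swap → [34, 49, 19, 64, 83, 66, 48]
  19 < parent 34 at index 0, swap → [19, 49, 34, 64, 83, 66, 48]
extract-min → returns 19:
  remove root 19; move last element 48 to root → [48, 49, 34, 64, 83, 66]
  48 vs smaller child 34 at index 2, swap → [34, 49, 48, 64, 83, 66]
extract-min → returns 34:
  remove root 34; move last element 66 to root → [66, 49, 48, 64, 83]
  66 vs smaller child 48 at index 2, swap → [48, 49, 66, 64, 83]

[48, 49, 66, 64, 83]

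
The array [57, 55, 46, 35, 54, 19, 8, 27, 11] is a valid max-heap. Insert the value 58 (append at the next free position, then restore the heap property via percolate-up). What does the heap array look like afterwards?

[58, 57, 46, 35, 55, 19, 8, 27, 11, 54]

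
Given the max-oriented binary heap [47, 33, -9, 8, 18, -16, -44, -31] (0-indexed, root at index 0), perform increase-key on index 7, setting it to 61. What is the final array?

[61, 47, -9, 33, 18, -16, -44, 8]

set index 7 from -31 to 61 → [47, 33, -9, 8, 18, -16, -44, 61]
61 > parent 8 at index 3, swap → [47, 33, -9, 61, 18, -16, -44, 8]
61 > parent 33 at index 1, swap → [47, 61, -9, 33, 18, -16, -44, 8]
61 > parent 47 at index 0, swap → [61, 47, -9, 33, 18, -16, -44, 8]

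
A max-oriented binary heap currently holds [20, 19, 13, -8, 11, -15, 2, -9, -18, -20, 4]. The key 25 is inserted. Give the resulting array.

append 25 at index 11 → [20, 19, 13, -8, 11, -15, 2, -9, -18, -20, 4, 25]
25 > parent -15 at index 5, swap → [20, 19, 13, -8, 11, 25, 2, -9, -18, -20, 4, -15]
25 > parent 13 at index 2, swap → [20, 19, 25, -8, 11, 13, 2, -9, -18, -20, 4, -15]
25 > parent 20 at index 0, swap → [25, 19, 20, -8, 11, 13, 2, -9, -18, -20, 4, -15]

[25, 19, 20, -8, 11, 13, 2, -9, -18, -20, 4, -15]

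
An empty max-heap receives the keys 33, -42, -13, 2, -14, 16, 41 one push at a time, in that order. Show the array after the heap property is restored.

Insert 33:
  append 33 at index 0 → [33] (no swap needed)
Insert -42:
  append -42 at index 1 → [33, -42] (no swap needed)
Insert -13:
  append -13 at index 2 → [33, -42, -13] (no swap needed)
Insert 2:
  append 2 at index 3 → [33, -42, -13, 2]
  2 > parent -42 at index 1, swap → [33, 2, -13, -42]
Insert -14:
  append -14 at index 4 → [33, 2, -13, -42, -14] (no swap needed)
Insert 16:
  append 16 at index 5 → [33, 2, -13, -42, -14, 16]
  16 > parent -13 at index 2, swap → [33, 2, 16, -42, -14, -13]
Insert 41:
  append 41 at index 6 → [33, 2, 16, -42, -14, -13, 41]
  41 > parent 16 at index 2, swap → [33, 2, 41, -42, -14, -13, 16]
  41 > parent 33 at index 0, swap → [41, 2, 33, -42, -14, -13, 16]

[41, 2, 33, -42, -14, -13, 16]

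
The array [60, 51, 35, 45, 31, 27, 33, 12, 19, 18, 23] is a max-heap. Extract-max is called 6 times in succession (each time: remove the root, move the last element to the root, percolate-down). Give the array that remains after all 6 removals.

[27, 23, 12, 19, 18]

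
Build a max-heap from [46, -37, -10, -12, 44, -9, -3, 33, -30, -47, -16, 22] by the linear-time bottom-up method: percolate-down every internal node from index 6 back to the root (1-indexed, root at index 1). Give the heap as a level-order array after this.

[46, 44, 22, 33, -16, -9, -3, -12, -30, -47, -37, -10]

sift down from index 6:
  -9 vs only child 22 at index 12, swap → [46, -37, -10, -12, 44, 22, -3, 33, -30, -47, -16, -9]
sift down from index 5: already satisfies heap property
sift down from index 4:
  -12 vs larger child 33 at index 8, swap → [46, -37, -10, 33, 44, 22, -3, -12, -30, -47, -16, -9]
sift down from index 3:
  -10 vs larger child 22 at index 6, swap → [46, -37, 22, 33, 44, -10, -3, -12, -30, -47, -16, -9]
  -10 vs only child -9 at index 12, swap → [46, -37, 22, 33, 44, -9, -3, -12, -30, -47, -16, -10]
sift down from index 2:
  -37 vs larger child 44 at index 5, swap → [46, 44, 22, 33, -37, -9, -3, -12, -30, -47, -16, -10]
  -37 vs larger child -16 at index 11, swap → [46, 44, 22, 33, -16, -9, -3, -12, -30, -47, -37, -10]
sift down from index 1: already satisfies heap property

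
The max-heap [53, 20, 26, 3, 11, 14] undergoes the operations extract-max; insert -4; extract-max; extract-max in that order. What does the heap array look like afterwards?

[14, 11, -4, 3]

extract-max → returns 53:
  remove root 53; move last element 14 to root → [14, 20, 26, 3, 11]
  14 vs larger child 26 at index 2, swap → [26, 20, 14, 3, 11]
insert -4:
  append -4 at index 5 → [26, 20, 14, 3, 11, -4] (no swap needed)
extract-max → returns 26:
  remove root 26; move last element -4 to root → [-4, 20, 14, 3, 11]
  -4 vs larger child 20 at index 1, swap → [20, -4, 14, 3, 11]
  -4 vs larger child 11 at index 4, swap → [20, 11, 14, 3, -4]
extract-max → returns 20:
  remove root 20; move last element -4 to root → [-4, 11, 14, 3]
  -4 vs larger child 14 at index 2, swap → [14, 11, -4, 3]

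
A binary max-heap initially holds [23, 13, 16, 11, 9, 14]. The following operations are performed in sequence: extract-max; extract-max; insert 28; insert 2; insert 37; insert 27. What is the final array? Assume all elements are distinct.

[37, 27, 28, 14, 13, 2, 9, 11]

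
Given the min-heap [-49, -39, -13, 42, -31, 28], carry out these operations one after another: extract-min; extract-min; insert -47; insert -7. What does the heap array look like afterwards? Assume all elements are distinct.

extract-min → returns -49:
  remove root -49; move last element 28 to root → [28, -39, -13, 42, -31]
  28 vs smaller child -39 at index 1, swap → [-39, 28, -13, 42, -31]
  28 vs smaller child -31 at index 4, swap → [-39, -31, -13, 42, 28]
extract-min → returns -39:
  remove root -39; move last element 28 to root → [28, -31, -13, 42]
  28 vs smaller child -31 at index 1, swap → [-31, 28, -13, 42]
insert -47:
  append -47 at index 4 → [-31, 28, -13, 42, -47]
  -47 < parent 28 at index 1, swap → [-31, -47, -13, 42, 28]
  -47 < parent -31 at index 0, swap → [-47, -31, -13, 42, 28]
insert -7:
  append -7 at index 5 → [-47, -31, -13, 42, 28, -7] (no swap needed)

[-47, -31, -13, 42, 28, -7]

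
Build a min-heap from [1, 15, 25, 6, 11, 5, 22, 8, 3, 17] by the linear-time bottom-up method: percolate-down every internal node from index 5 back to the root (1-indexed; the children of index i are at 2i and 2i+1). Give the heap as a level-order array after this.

[1, 3, 5, 6, 11, 25, 22, 8, 15, 17]

sift down from index 5: already satisfies heap property
sift down from index 4:
  6 vs smaller child 3 at index 9, swap → [1, 15, 25, 3, 11, 5, 22, 8, 6, 17]
sift down from index 3:
  25 vs smaller child 5 at index 6, swap → [1, 15, 5, 3, 11, 25, 22, 8, 6, 17]
sift down from index 2:
  15 vs smaller child 3 at index 4, swap → [1, 3, 5, 15, 11, 25, 22, 8, 6, 17]
  15 vs smaller child 6 at index 9, swap → [1, 3, 5, 6, 11, 25, 22, 8, 15, 17]
sift down from index 1: already satisfies heap property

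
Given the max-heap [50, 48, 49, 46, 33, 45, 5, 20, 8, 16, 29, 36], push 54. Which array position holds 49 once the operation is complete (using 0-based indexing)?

5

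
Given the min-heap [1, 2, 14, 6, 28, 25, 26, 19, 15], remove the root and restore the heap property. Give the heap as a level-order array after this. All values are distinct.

[2, 6, 14, 15, 28, 25, 26, 19]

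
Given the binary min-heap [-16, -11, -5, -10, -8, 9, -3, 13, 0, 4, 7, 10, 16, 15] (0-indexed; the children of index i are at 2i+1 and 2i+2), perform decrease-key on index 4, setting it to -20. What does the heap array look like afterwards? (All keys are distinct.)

set index 4 from -8 to -20 → [-16, -11, -5, -10, -20, 9, -3, 13, 0, 4, 7, 10, 16, 15]
-20 < parent -11 at index 1, swap → [-16, -20, -5, -10, -11, 9, -3, 13, 0, 4, 7, 10, 16, 15]
-20 < parent -16 at index 0, swap → [-20, -16, -5, -10, -11, 9, -3, 13, 0, 4, 7, 10, 16, 15]

[-20, -16, -5, -10, -11, 9, -3, 13, 0, 4, 7, 10, 16, 15]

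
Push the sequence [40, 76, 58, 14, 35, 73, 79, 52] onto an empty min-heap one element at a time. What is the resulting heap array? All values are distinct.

[14, 35, 58, 52, 40, 73, 79, 76]

Insert 40:
  append 40 at index 0 → [40] (no swap needed)
Insert 76:
  append 76 at index 1 → [40, 76] (no swap needed)
Insert 58:
  append 58 at index 2 → [40, 76, 58] (no swap needed)
Insert 14:
  append 14 at index 3 → [40, 76, 58, 14]
  14 < parent 76 at index 1, swap → [40, 14, 58, 76]
  14 < parent 40 at index 0, swap → [14, 40, 58, 76]
Insert 35:
  append 35 at index 4 → [14, 40, 58, 76, 35]
  35 < parent 40 at index 1, swap → [14, 35, 58, 76, 40]
Insert 73:
  append 73 at index 5 → [14, 35, 58, 76, 40, 73] (no swap needed)
Insert 79:
  append 79 at index 6 → [14, 35, 58, 76, 40, 73, 79] (no swap needed)
Insert 52:
  append 52 at index 7 → [14, 35, 58, 76, 40, 73, 79, 52]
  52 < parent 76 at index 3, swap → [14, 35, 58, 52, 40, 73, 79, 76]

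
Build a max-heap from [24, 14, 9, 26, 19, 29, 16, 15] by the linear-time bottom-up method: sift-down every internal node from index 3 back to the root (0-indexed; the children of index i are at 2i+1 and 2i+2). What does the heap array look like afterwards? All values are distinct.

[29, 26, 24, 15, 19, 9, 16, 14]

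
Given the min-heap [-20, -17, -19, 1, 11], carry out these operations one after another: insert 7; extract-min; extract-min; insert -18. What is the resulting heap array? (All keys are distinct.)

[-18, -17, 7, 11, 1]

insert 7:
  append 7 at index 5 → [-20, -17, -19, 1, 11, 7] (no swap needed)
extract-min → returns -20:
  remove root -20; move last element 7 to root → [7, -17, -19, 1, 11]
  7 vs smaller child -19 at index 2, swap → [-19, -17, 7, 1, 11]
extract-min → returns -19:
  remove root -19; move last element 11 to root → [11, -17, 7, 1]
  11 vs smaller child -17 at index 1, swap → [-17, 11, 7, 1]
  11 vs only child 1 at index 3, swap → [-17, 1, 7, 11]
insert -18:
  append -18 at index 4 → [-17, 1, 7, 11, -18]
  -18 < parent 1 at index 1, swap → [-17, -18, 7, 11, 1]
  -18 < parent -17 at index 0, swap → [-18, -17, 7, 11, 1]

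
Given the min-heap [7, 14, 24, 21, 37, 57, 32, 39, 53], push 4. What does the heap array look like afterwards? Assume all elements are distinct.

[4, 7, 24, 21, 14, 57, 32, 39, 53, 37]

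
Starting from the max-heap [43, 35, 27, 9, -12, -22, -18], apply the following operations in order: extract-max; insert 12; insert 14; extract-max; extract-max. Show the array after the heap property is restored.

[14, 9, 12, -18, -12, -22]

extract-max → returns 43:
  remove root 43; move last element -18 to root → [-18, 35, 27, 9, -12, -22]
  -18 vs larger child 35 at index 1, swap → [35, -18, 27, 9, -12, -22]
  -18 vs larger child 9 at index 3, swap → [35, 9, 27, -18, -12, -22]
insert 12:
  append 12 at index 6 → [35, 9, 27, -18, -12, -22, 12] (no swap needed)
insert 14:
  append 14 at index 7 → [35, 9, 27, -18, -12, -22, 12, 14]
  14 > parent -18 at index 3, swap → [35, 9, 27, 14, -12, -22, 12, -18]
  14 > parent 9 at index 1, swap → [35, 14, 27, 9, -12, -22, 12, -18]
extract-max → returns 35:
  remove root 35; move last element -18 to root → [-18, 14, 27, 9, -12, -22, 12]
  -18 vs larger child 27 at index 2, swap → [27, 14, -18, 9, -12, -22, 12]
  -18 vs larger child 12 at index 6, swap → [27, 14, 12, 9, -12, -22, -18]
extract-max → returns 27:
  remove root 27; move last element -18 to root → [-18, 14, 12, 9, -12, -22]
  -18 vs larger child 14 at index 1, swap → [14, -18, 12, 9, -12, -22]
  -18 vs larger child 9 at index 3, swap → [14, 9, 12, -18, -12, -22]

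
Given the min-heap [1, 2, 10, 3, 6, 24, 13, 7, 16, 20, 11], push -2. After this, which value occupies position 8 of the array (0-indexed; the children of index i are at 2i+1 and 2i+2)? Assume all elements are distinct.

append -2 at index 11 → [1, 2, 10, 3, 6, 24, 13, 7, 16, 20, 11, -2]
-2 < parent 24 at index 5, swap → [1, 2, 10, 3, 6, -2, 13, 7, 16, 20, 11, 24]
-2 < parent 10 at index 2, swap → [1, 2, -2, 3, 6, 10, 13, 7, 16, 20, 11, 24]
-2 < parent 1 at index 0, swap → [-2, 2, 1, 3, 6, 10, 13, 7, 16, 20, 11, 24]
resulting array: [-2, 2, 1, 3, 6, 10, 13, 7, 16, 20, 11, 24]

16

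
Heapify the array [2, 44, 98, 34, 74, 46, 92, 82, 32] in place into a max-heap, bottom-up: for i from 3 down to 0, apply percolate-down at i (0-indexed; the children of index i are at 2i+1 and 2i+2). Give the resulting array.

[98, 82, 92, 44, 74, 46, 2, 34, 32]

sift down from index 3:
  34 vs larger child 82 at index 7, swap → [2, 44, 98, 82, 74, 46, 92, 34, 32]
sift down from index 2: already satisfies heap property
sift down from index 1:
  44 vs larger child 82 at index 3, swap → [2, 82, 98, 44, 74, 46, 92, 34, 32]
sift down from index 0:
  2 vs larger child 98 at index 2, swap → [98, 82, 2, 44, 74, 46, 92, 34, 32]
  2 vs larger child 92 at index 6, swap → [98, 82, 92, 44, 74, 46, 2, 34, 32]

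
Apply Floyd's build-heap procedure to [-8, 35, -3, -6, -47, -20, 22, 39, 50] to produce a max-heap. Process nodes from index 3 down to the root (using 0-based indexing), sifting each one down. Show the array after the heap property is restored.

[50, 39, 22, 35, -47, -20, -3, -8, -6]

sift down from index 3:
  -6 vs larger child 50 at index 8, swap → [-8, 35, -3, 50, -47, -20, 22, 39, -6]
sift down from index 2:
  -3 vs larger child 22 at index 6, swap → [-8, 35, 22, 50, -47, -20, -3, 39, -6]
sift down from index 1:
  35 vs larger child 50 at index 3, swap → [-8, 50, 22, 35, -47, -20, -3, 39, -6]
  35 vs larger child 39 at index 7, swap → [-8, 50, 22, 39, -47, -20, -3, 35, -6]
sift down from index 0:
  -8 vs larger child 50 at index 1, swap → [50, -8, 22, 39, -47, -20, -3, 35, -6]
  -8 vs larger child 39 at index 3, swap → [50, 39, 22, -8, -47, -20, -3, 35, -6]
  -8 vs larger child 35 at index 7, swap → [50, 39, 22, 35, -47, -20, -3, -8, -6]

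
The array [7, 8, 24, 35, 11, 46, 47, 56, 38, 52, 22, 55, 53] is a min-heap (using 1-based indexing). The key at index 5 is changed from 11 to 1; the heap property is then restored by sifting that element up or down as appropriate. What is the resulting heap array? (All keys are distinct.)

[1, 7, 24, 35, 8, 46, 47, 56, 38, 52, 22, 55, 53]

set index 5 from 11 to 1 → [7, 8, 24, 35, 1, 46, 47, 56, 38, 52, 22, 55, 53]
1 < parent 8 at index 2, swap → [7, 1, 24, 35, 8, 46, 47, 56, 38, 52, 22, 55, 53]
1 < parent 7 at index 1, swap → [1, 7, 24, 35, 8, 46, 47, 56, 38, 52, 22, 55, 53]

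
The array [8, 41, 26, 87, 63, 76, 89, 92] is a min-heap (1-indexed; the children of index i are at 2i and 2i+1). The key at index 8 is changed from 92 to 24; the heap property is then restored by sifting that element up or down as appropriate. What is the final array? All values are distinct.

[8, 24, 26, 41, 63, 76, 89, 87]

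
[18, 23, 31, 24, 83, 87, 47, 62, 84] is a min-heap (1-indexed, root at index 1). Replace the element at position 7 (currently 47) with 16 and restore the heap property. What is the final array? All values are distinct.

[16, 23, 18, 24, 83, 87, 31, 62, 84]

set index 7 from 47 to 16 → [18, 23, 31, 24, 83, 87, 16, 62, 84]
16 < parent 31 at index 3, swap → [18, 23, 16, 24, 83, 87, 31, 62, 84]
16 < parent 18 at index 1, swap → [16, 23, 18, 24, 83, 87, 31, 62, 84]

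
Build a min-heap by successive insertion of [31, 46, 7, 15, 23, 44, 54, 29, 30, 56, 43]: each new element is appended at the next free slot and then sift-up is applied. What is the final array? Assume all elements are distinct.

[7, 15, 31, 29, 23, 44, 54, 46, 30, 56, 43]

Insert 31:
  append 31 at index 0 → [31] (no swap needed)
Insert 46:
  append 46 at index 1 → [31, 46] (no swap needed)
Insert 7:
  append 7 at index 2 → [31, 46, 7]
  7 < parent 31 at index 0, swap → [7, 46, 31]
Insert 15:
  append 15 at index 3 → [7, 46, 31, 15]
  15 < parent 46 at index 1, swap → [7, 15, 31, 46]
Insert 23:
  append 23 at index 4 → [7, 15, 31, 46, 23] (no swap needed)
Insert 44:
  append 44 at index 5 → [7, 15, 31, 46, 23, 44] (no swap needed)
Insert 54:
  append 54 at index 6 → [7, 15, 31, 46, 23, 44, 54] (no swap needed)
Insert 29:
  append 29 at index 7 → [7, 15, 31, 46, 23, 44, 54, 29]
  29 < parent 46 at index 3, swap → [7, 15, 31, 29, 23, 44, 54, 46]
Insert 30:
  append 30 at index 8 → [7, 15, 31, 29, 23, 44, 54, 46, 30] (no swap needed)
Insert 56:
  append 56 at index 9 → [7, 15, 31, 29, 23, 44, 54, 46, 30, 56] (no swap needed)
Insert 43:
  append 43 at index 10 → [7, 15, 31, 29, 23, 44, 54, 46, 30, 56, 43] (no swap needed)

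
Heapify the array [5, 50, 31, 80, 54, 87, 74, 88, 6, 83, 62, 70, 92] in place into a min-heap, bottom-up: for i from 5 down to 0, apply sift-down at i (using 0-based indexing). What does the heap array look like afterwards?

sift down from index 5:
  87 vs smaller child 70 at index 11, swap → [5, 50, 31, 80, 54, 70, 74, 88, 6, 83, 62, 87, 92]
sift down from index 4: already satisfies heap property
sift down from index 3:
  80 vs smaller child 6 at index 8, swap → [5, 50, 31, 6, 54, 70, 74, 88, 80, 83, 62, 87, 92]
sift down from index 2: already satisfies heap property
sift down from index 1:
  50 vs smaller child 6 at index 3, swap → [5, 6, 31, 50, 54, 70, 74, 88, 80, 83, 62, 87, 92]
sift down from index 0: already satisfies heap property

[5, 6, 31, 50, 54, 70, 74, 88, 80, 83, 62, 87, 92]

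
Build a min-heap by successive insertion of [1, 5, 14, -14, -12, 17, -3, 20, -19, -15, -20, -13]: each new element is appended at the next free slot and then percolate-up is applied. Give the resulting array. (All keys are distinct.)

[-20, -19, -13, -12, -15, -3, 14, 20, 5, 1, -14, 17]

Insert 1:
  append 1 at index 0 → [1] (no swap needed)
Insert 5:
  append 5 at index 1 → [1, 5] (no swap needed)
Insert 14:
  append 14 at index 2 → [1, 5, 14] (no swap needed)
Insert -14:
  append -14 at index 3 → [1, 5, 14, -14]
  -14 < parent 5 at index 1, swap → [1, -14, 14, 5]
  -14 < parent 1 at index 0, swap → [-14, 1, 14, 5]
Insert -12:
  append -12 at index 4 → [-14, 1, 14, 5, -12]
  -12 < parent 1 at index 1, swap → [-14, -12, 14, 5, 1]
Insert 17:
  append 17 at index 5 → [-14, -12, 14, 5, 1, 17] (no swap needed)
Insert -3:
  append -3 at index 6 → [-14, -12, 14, 5, 1, 17, -3]
  -3 < parent 14 at index 2, swap → [-14, -12, -3, 5, 1, 17, 14]
Insert 20:
  append 20 at index 7 → [-14, -12, -3, 5, 1, 17, 14, 20] (no swap needed)
Insert -19:
  append -19 at index 8 → [-14, -12, -3, 5, 1, 17, 14, 20, -19]
  -19 < parent 5 at index 3, swap → [-14, -12, -3, -19, 1, 17, 14, 20, 5]
  -19 < parent -12 at index 1, swap → [-14, -19, -3, -12, 1, 17, 14, 20, 5]
  -19 < parent -14 at index 0, swap → [-19, -14, -3, -12, 1, 17, 14, 20, 5]
Insert -15:
  append -15 at index 9 → [-19, -14, -3, -12, 1, 17, 14, 20, 5, -15]
  -15 < parent 1 at index 4, swap → [-19, -14, -3, -12, -15, 17, 14, 20, 5, 1]
  -15 < parent -14 at index 1, swap → [-19, -15, -3, -12, -14, 17, 14, 20, 5, 1]
Insert -20:
  append -20 at index 10 → [-19, -15, -3, -12, -14, 17, 14, 20, 5, 1, -20]
  -20 < parent -14 at index 4, swap → [-19, -15, -3, -12, -20, 17, 14, 20, 5, 1, -14]
  -20 < parent -15 at index 1, swap → [-19, -20, -3, -12, -15, 17, 14, 20, 5, 1, -14]
  -20 < parent -19 at index 0, swap → [-20, -19, -3, -12, -15, 17, 14, 20, 5, 1, -14]
Insert -13:
  append -13 at index 11 → [-20, -19, -3, -12, -15, 17, 14, 20, 5, 1, -14, -13]
  -13 < parent 17 at index 5, swap → [-20, -19, -3, -12, -15, -13, 14, 20, 5, 1, -14, 17]
  -13 < parent -3 at index 2, swap → [-20, -19, -13, -12, -15, -3, 14, 20, 5, 1, -14, 17]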